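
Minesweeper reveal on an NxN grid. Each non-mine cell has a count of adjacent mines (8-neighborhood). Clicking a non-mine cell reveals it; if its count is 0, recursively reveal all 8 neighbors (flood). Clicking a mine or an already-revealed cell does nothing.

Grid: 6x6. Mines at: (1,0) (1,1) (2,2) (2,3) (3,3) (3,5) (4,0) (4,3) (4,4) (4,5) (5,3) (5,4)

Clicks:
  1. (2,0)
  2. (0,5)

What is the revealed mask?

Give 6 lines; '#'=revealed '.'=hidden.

Answer: ..####
..####
#...##
......
......
......

Derivation:
Click 1 (2,0) count=2: revealed 1 new [(2,0)] -> total=1
Click 2 (0,5) count=0: revealed 10 new [(0,2) (0,3) (0,4) (0,5) (1,2) (1,3) (1,4) (1,5) (2,4) (2,5)] -> total=11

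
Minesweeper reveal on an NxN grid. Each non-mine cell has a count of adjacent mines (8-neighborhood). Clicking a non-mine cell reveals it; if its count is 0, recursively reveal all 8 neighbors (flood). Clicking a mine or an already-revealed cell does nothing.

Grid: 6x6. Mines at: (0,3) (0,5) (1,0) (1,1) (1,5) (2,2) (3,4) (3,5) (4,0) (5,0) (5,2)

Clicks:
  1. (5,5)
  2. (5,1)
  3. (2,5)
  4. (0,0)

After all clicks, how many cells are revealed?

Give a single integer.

Answer: 9

Derivation:
Click 1 (5,5) count=0: revealed 6 new [(4,3) (4,4) (4,5) (5,3) (5,4) (5,5)] -> total=6
Click 2 (5,1) count=3: revealed 1 new [(5,1)] -> total=7
Click 3 (2,5) count=3: revealed 1 new [(2,5)] -> total=8
Click 4 (0,0) count=2: revealed 1 new [(0,0)] -> total=9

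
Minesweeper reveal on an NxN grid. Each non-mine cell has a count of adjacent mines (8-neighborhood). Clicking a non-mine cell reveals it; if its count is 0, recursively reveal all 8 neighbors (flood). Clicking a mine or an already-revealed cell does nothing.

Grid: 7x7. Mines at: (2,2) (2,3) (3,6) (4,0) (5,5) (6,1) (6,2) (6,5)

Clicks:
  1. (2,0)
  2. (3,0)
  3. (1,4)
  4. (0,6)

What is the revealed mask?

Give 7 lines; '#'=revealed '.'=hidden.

Click 1 (2,0) count=0: revealed 21 new [(0,0) (0,1) (0,2) (0,3) (0,4) (0,5) (0,6) (1,0) (1,1) (1,2) (1,3) (1,4) (1,5) (1,6) (2,0) (2,1) (2,4) (2,5) (2,6) (3,0) (3,1)] -> total=21
Click 2 (3,0) count=1: revealed 0 new [(none)] -> total=21
Click 3 (1,4) count=1: revealed 0 new [(none)] -> total=21
Click 4 (0,6) count=0: revealed 0 new [(none)] -> total=21

Answer: #######
#######
##..###
##.....
.......
.......
.......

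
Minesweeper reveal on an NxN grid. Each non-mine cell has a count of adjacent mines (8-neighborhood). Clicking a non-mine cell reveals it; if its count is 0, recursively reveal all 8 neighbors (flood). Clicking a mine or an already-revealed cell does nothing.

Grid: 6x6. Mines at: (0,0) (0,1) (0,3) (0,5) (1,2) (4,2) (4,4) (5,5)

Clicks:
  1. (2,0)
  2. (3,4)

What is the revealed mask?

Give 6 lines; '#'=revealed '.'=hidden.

Answer: ......
##....
##....
##..#.
##....
##....

Derivation:
Click 1 (2,0) count=0: revealed 10 new [(1,0) (1,1) (2,0) (2,1) (3,0) (3,1) (4,0) (4,1) (5,0) (5,1)] -> total=10
Click 2 (3,4) count=1: revealed 1 new [(3,4)] -> total=11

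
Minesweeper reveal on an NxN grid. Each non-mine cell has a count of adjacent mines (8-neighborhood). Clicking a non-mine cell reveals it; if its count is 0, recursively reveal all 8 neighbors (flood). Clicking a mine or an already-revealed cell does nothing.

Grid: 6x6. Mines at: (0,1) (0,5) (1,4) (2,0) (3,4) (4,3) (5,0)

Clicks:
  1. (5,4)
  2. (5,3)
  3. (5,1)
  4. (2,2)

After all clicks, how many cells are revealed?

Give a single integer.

Click 1 (5,4) count=1: revealed 1 new [(5,4)] -> total=1
Click 2 (5,3) count=1: revealed 1 new [(5,3)] -> total=2
Click 3 (5,1) count=1: revealed 1 new [(5,1)] -> total=3
Click 4 (2,2) count=0: revealed 9 new [(1,1) (1,2) (1,3) (2,1) (2,2) (2,3) (3,1) (3,2) (3,3)] -> total=12

Answer: 12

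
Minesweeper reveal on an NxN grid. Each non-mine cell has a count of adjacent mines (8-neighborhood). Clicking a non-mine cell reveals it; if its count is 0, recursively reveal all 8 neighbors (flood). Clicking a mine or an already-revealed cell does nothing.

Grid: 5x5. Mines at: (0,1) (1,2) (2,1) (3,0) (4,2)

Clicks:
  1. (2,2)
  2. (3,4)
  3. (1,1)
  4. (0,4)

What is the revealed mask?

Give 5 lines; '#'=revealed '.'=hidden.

Answer: ...##
.#.##
..###
...##
...##

Derivation:
Click 1 (2,2) count=2: revealed 1 new [(2,2)] -> total=1
Click 2 (3,4) count=0: revealed 10 new [(0,3) (0,4) (1,3) (1,4) (2,3) (2,4) (3,3) (3,4) (4,3) (4,4)] -> total=11
Click 3 (1,1) count=3: revealed 1 new [(1,1)] -> total=12
Click 4 (0,4) count=0: revealed 0 new [(none)] -> total=12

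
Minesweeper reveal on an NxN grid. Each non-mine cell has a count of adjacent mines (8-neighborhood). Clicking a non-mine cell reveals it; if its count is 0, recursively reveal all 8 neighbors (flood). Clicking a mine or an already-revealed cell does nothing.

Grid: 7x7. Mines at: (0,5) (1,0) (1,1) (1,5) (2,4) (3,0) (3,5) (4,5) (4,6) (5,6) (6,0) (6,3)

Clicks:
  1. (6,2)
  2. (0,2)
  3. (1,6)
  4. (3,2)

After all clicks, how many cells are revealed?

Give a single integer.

Click 1 (6,2) count=1: revealed 1 new [(6,2)] -> total=1
Click 2 (0,2) count=1: revealed 1 new [(0,2)] -> total=2
Click 3 (1,6) count=2: revealed 1 new [(1,6)] -> total=3
Click 4 (3,2) count=0: revealed 15 new [(2,1) (2,2) (2,3) (3,1) (3,2) (3,3) (3,4) (4,1) (4,2) (4,3) (4,4) (5,1) (5,2) (5,3) (5,4)] -> total=18

Answer: 18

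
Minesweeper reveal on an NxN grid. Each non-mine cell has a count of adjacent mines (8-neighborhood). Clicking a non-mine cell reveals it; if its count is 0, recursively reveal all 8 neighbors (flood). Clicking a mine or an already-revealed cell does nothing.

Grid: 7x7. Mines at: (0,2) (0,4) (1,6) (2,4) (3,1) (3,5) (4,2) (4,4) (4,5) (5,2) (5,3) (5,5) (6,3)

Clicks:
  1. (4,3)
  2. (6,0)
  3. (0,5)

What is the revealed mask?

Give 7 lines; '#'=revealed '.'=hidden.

Click 1 (4,3) count=4: revealed 1 new [(4,3)] -> total=1
Click 2 (6,0) count=0: revealed 6 new [(4,0) (4,1) (5,0) (5,1) (6,0) (6,1)] -> total=7
Click 3 (0,5) count=2: revealed 1 new [(0,5)] -> total=8

Answer: .....#.
.......
.......
.......
##.#...
##.....
##.....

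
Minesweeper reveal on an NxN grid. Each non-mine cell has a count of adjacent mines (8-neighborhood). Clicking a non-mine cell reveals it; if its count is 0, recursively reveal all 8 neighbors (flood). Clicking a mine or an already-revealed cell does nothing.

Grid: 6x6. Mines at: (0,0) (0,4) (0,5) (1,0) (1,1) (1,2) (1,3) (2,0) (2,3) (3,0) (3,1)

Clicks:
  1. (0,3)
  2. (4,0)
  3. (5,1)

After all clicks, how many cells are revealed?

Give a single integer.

Click 1 (0,3) count=3: revealed 1 new [(0,3)] -> total=1
Click 2 (4,0) count=2: revealed 1 new [(4,0)] -> total=2
Click 3 (5,1) count=0: revealed 19 new [(1,4) (1,5) (2,4) (2,5) (3,2) (3,3) (3,4) (3,5) (4,1) (4,2) (4,3) (4,4) (4,5) (5,0) (5,1) (5,2) (5,3) (5,4) (5,5)] -> total=21

Answer: 21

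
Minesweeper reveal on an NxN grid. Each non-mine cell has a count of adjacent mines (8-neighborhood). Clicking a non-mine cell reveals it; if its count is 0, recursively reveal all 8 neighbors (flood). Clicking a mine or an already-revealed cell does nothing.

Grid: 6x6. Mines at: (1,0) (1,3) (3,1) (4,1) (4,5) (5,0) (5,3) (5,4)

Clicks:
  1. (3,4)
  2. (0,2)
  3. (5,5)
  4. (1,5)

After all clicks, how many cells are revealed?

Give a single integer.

Answer: 10

Derivation:
Click 1 (3,4) count=1: revealed 1 new [(3,4)] -> total=1
Click 2 (0,2) count=1: revealed 1 new [(0,2)] -> total=2
Click 3 (5,5) count=2: revealed 1 new [(5,5)] -> total=3
Click 4 (1,5) count=0: revealed 7 new [(0,4) (0,5) (1,4) (1,5) (2,4) (2,5) (3,5)] -> total=10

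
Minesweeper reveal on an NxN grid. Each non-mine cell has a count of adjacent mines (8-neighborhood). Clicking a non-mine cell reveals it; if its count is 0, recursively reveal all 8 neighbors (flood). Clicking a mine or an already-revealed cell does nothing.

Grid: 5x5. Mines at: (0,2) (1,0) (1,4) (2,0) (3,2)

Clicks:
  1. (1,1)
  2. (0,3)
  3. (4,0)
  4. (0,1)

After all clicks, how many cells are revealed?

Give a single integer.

Click 1 (1,1) count=3: revealed 1 new [(1,1)] -> total=1
Click 2 (0,3) count=2: revealed 1 new [(0,3)] -> total=2
Click 3 (4,0) count=0: revealed 4 new [(3,0) (3,1) (4,0) (4,1)] -> total=6
Click 4 (0,1) count=2: revealed 1 new [(0,1)] -> total=7

Answer: 7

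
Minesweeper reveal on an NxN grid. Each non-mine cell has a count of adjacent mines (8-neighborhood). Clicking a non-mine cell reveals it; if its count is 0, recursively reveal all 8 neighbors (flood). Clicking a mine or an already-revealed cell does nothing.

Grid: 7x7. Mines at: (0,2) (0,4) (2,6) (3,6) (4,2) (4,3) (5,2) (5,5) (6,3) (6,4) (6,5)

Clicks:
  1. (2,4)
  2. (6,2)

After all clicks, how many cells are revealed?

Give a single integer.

Click 1 (2,4) count=0: revealed 26 new [(0,0) (0,1) (1,0) (1,1) (1,2) (1,3) (1,4) (1,5) (2,0) (2,1) (2,2) (2,3) (2,4) (2,5) (3,0) (3,1) (3,2) (3,3) (3,4) (3,5) (4,0) (4,1) (5,0) (5,1) (6,0) (6,1)] -> total=26
Click 2 (6,2) count=2: revealed 1 new [(6,2)] -> total=27

Answer: 27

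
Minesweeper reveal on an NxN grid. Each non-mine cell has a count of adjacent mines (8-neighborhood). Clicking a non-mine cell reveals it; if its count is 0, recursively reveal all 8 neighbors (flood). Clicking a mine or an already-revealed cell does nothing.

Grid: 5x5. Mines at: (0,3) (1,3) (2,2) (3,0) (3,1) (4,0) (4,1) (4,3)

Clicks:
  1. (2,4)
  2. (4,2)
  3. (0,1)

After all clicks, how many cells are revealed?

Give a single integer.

Answer: 10

Derivation:
Click 1 (2,4) count=1: revealed 1 new [(2,4)] -> total=1
Click 2 (4,2) count=3: revealed 1 new [(4,2)] -> total=2
Click 3 (0,1) count=0: revealed 8 new [(0,0) (0,1) (0,2) (1,0) (1,1) (1,2) (2,0) (2,1)] -> total=10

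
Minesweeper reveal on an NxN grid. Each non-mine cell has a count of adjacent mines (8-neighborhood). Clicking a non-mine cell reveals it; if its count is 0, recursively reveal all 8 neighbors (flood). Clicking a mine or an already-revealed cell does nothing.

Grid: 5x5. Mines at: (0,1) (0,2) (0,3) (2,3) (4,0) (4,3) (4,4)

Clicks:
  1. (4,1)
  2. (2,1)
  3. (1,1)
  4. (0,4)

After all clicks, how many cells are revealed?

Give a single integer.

Answer: 11

Derivation:
Click 1 (4,1) count=1: revealed 1 new [(4,1)] -> total=1
Click 2 (2,1) count=0: revealed 9 new [(1,0) (1,1) (1,2) (2,0) (2,1) (2,2) (3,0) (3,1) (3,2)] -> total=10
Click 3 (1,1) count=2: revealed 0 new [(none)] -> total=10
Click 4 (0,4) count=1: revealed 1 new [(0,4)] -> total=11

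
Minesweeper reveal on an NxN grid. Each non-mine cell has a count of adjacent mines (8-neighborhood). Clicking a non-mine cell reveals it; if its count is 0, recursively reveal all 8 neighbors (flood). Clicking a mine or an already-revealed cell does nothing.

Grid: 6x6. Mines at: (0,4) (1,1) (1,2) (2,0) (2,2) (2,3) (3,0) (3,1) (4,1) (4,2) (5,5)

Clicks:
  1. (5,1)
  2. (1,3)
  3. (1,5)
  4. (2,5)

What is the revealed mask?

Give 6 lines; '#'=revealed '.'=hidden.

Click 1 (5,1) count=2: revealed 1 new [(5,1)] -> total=1
Click 2 (1,3) count=4: revealed 1 new [(1,3)] -> total=2
Click 3 (1,5) count=1: revealed 1 new [(1,5)] -> total=3
Click 4 (2,5) count=0: revealed 7 new [(1,4) (2,4) (2,5) (3,4) (3,5) (4,4) (4,5)] -> total=10

Answer: ......
...###
....##
....##
....##
.#....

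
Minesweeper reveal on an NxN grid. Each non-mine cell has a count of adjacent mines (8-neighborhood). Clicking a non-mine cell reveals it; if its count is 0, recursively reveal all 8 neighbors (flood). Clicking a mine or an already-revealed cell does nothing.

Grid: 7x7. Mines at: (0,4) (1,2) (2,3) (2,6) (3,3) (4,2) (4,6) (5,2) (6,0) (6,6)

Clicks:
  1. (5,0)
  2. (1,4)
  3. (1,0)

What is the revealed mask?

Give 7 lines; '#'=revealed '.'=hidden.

Click 1 (5,0) count=1: revealed 1 new [(5,0)] -> total=1
Click 2 (1,4) count=2: revealed 1 new [(1,4)] -> total=2
Click 3 (1,0) count=0: revealed 11 new [(0,0) (0,1) (1,0) (1,1) (2,0) (2,1) (3,0) (3,1) (4,0) (4,1) (5,1)] -> total=13

Answer: ##.....
##..#..
##.....
##.....
##.....
##.....
.......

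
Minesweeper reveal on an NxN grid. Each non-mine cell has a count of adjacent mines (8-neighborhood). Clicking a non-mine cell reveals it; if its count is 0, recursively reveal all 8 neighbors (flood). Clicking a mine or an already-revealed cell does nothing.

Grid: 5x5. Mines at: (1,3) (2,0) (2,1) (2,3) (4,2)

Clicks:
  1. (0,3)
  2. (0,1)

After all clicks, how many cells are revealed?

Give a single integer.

Answer: 7

Derivation:
Click 1 (0,3) count=1: revealed 1 new [(0,3)] -> total=1
Click 2 (0,1) count=0: revealed 6 new [(0,0) (0,1) (0,2) (1,0) (1,1) (1,2)] -> total=7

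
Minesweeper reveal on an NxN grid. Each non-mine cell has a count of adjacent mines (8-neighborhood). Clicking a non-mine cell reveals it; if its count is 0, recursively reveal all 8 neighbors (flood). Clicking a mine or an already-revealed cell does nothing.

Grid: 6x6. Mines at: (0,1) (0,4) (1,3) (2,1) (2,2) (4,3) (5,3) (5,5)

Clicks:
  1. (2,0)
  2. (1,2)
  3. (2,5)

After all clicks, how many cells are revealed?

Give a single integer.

Answer: 10

Derivation:
Click 1 (2,0) count=1: revealed 1 new [(2,0)] -> total=1
Click 2 (1,2) count=4: revealed 1 new [(1,2)] -> total=2
Click 3 (2,5) count=0: revealed 8 new [(1,4) (1,5) (2,4) (2,5) (3,4) (3,5) (4,4) (4,5)] -> total=10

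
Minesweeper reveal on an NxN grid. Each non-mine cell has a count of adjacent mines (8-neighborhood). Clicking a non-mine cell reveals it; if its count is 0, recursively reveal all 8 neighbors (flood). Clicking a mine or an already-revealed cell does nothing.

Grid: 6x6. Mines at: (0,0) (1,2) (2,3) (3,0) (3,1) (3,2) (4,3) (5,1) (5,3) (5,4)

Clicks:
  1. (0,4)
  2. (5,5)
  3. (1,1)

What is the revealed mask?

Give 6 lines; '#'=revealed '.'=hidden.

Answer: ...###
.#.###
....##
....##
....##
.....#

Derivation:
Click 1 (0,4) count=0: revealed 12 new [(0,3) (0,4) (0,5) (1,3) (1,4) (1,5) (2,4) (2,5) (3,4) (3,5) (4,4) (4,5)] -> total=12
Click 2 (5,5) count=1: revealed 1 new [(5,5)] -> total=13
Click 3 (1,1) count=2: revealed 1 new [(1,1)] -> total=14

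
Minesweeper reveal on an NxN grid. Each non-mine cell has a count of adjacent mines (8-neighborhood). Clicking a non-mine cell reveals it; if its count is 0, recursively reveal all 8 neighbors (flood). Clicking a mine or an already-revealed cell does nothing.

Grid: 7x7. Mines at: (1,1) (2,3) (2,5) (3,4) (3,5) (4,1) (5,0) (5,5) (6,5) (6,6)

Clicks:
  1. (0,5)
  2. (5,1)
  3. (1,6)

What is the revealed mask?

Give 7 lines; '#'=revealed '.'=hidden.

Click 1 (0,5) count=0: revealed 10 new [(0,2) (0,3) (0,4) (0,5) (0,6) (1,2) (1,3) (1,4) (1,5) (1,6)] -> total=10
Click 2 (5,1) count=2: revealed 1 new [(5,1)] -> total=11
Click 3 (1,6) count=1: revealed 0 new [(none)] -> total=11

Answer: ..#####
..#####
.......
.......
.......
.#.....
.......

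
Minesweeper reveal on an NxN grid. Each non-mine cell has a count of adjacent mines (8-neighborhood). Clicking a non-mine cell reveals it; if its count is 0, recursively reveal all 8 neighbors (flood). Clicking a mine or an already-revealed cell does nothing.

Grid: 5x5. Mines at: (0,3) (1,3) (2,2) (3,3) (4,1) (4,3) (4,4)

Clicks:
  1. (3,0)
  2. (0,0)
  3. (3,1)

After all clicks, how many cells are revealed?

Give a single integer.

Click 1 (3,0) count=1: revealed 1 new [(3,0)] -> total=1
Click 2 (0,0) count=0: revealed 9 new [(0,0) (0,1) (0,2) (1,0) (1,1) (1,2) (2,0) (2,1) (3,1)] -> total=10
Click 3 (3,1) count=2: revealed 0 new [(none)] -> total=10

Answer: 10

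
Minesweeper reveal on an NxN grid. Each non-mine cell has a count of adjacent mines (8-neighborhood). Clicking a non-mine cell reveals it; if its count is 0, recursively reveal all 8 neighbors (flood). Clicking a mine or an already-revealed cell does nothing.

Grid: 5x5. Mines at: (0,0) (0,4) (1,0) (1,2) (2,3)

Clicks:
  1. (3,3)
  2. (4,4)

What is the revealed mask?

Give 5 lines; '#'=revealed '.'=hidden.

Click 1 (3,3) count=1: revealed 1 new [(3,3)] -> total=1
Click 2 (4,4) count=0: revealed 12 new [(2,0) (2,1) (2,2) (3,0) (3,1) (3,2) (3,4) (4,0) (4,1) (4,2) (4,3) (4,4)] -> total=13

Answer: .....
.....
###..
#####
#####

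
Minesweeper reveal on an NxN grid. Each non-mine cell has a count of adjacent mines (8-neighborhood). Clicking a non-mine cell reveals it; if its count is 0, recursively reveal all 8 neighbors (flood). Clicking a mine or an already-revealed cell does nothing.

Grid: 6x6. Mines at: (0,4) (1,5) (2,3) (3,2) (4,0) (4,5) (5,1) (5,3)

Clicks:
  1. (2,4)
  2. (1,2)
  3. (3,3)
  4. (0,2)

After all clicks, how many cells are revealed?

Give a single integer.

Answer: 15

Derivation:
Click 1 (2,4) count=2: revealed 1 new [(2,4)] -> total=1
Click 2 (1,2) count=1: revealed 1 new [(1,2)] -> total=2
Click 3 (3,3) count=2: revealed 1 new [(3,3)] -> total=3
Click 4 (0,2) count=0: revealed 12 new [(0,0) (0,1) (0,2) (0,3) (1,0) (1,1) (1,3) (2,0) (2,1) (2,2) (3,0) (3,1)] -> total=15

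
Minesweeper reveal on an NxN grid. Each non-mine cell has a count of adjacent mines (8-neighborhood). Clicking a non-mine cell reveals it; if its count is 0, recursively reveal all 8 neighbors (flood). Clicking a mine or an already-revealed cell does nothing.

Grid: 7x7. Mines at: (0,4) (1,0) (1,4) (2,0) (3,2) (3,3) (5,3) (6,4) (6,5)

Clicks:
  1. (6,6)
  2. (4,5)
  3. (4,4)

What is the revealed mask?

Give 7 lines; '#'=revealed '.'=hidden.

Answer: .....##
.....##
....###
....###
....###
....###
......#

Derivation:
Click 1 (6,6) count=1: revealed 1 new [(6,6)] -> total=1
Click 2 (4,5) count=0: revealed 16 new [(0,5) (0,6) (1,5) (1,6) (2,4) (2,5) (2,6) (3,4) (3,5) (3,6) (4,4) (4,5) (4,6) (5,4) (5,5) (5,6)] -> total=17
Click 3 (4,4) count=2: revealed 0 new [(none)] -> total=17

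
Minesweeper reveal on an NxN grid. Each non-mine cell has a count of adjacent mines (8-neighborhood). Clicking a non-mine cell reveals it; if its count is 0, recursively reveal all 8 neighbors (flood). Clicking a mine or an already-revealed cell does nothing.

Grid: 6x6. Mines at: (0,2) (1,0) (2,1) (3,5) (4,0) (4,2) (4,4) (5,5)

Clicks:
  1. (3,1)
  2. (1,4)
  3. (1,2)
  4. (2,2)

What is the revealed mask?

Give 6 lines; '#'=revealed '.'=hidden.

Answer: ...###
..####
..####
.####.
......
......

Derivation:
Click 1 (3,1) count=3: revealed 1 new [(3,1)] -> total=1
Click 2 (1,4) count=0: revealed 14 new [(0,3) (0,4) (0,5) (1,2) (1,3) (1,4) (1,5) (2,2) (2,3) (2,4) (2,5) (3,2) (3,3) (3,4)] -> total=15
Click 3 (1,2) count=2: revealed 0 new [(none)] -> total=15
Click 4 (2,2) count=1: revealed 0 new [(none)] -> total=15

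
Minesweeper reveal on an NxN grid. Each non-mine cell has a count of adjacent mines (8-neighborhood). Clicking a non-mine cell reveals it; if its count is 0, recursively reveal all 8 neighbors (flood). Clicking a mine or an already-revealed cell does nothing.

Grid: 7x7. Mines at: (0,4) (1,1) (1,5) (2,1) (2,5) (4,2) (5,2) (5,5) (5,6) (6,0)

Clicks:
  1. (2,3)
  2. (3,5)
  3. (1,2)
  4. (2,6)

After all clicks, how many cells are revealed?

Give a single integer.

Answer: 11

Derivation:
Click 1 (2,3) count=0: revealed 9 new [(1,2) (1,3) (1,4) (2,2) (2,3) (2,4) (3,2) (3,3) (3,4)] -> total=9
Click 2 (3,5) count=1: revealed 1 new [(3,5)] -> total=10
Click 3 (1,2) count=2: revealed 0 new [(none)] -> total=10
Click 4 (2,6) count=2: revealed 1 new [(2,6)] -> total=11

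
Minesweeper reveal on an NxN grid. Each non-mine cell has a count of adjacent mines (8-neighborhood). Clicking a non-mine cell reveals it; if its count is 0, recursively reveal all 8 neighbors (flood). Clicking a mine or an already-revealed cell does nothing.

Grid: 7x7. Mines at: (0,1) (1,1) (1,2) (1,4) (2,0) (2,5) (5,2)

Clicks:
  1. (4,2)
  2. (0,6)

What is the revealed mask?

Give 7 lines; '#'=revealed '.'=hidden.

Click 1 (4,2) count=1: revealed 1 new [(4,2)] -> total=1
Click 2 (0,6) count=0: revealed 4 new [(0,5) (0,6) (1,5) (1,6)] -> total=5

Answer: .....##
.....##
.......
.......
..#....
.......
.......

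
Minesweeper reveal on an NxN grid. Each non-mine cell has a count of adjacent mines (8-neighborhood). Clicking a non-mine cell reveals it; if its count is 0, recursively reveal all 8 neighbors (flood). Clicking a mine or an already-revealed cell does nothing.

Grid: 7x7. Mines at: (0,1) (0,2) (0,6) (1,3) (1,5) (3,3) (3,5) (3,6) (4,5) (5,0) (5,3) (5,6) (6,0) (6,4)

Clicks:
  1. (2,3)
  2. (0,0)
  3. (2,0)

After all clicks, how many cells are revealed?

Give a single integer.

Click 1 (2,3) count=2: revealed 1 new [(2,3)] -> total=1
Click 2 (0,0) count=1: revealed 1 new [(0,0)] -> total=2
Click 3 (2,0) count=0: revealed 12 new [(1,0) (1,1) (1,2) (2,0) (2,1) (2,2) (3,0) (3,1) (3,2) (4,0) (4,1) (4,2)] -> total=14

Answer: 14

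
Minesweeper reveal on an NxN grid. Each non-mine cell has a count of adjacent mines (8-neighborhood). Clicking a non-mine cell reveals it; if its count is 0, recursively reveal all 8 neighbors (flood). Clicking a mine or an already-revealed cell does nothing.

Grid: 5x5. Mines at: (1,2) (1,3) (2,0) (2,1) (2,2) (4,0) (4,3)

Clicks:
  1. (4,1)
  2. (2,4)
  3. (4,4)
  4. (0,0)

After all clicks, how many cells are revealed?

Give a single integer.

Click 1 (4,1) count=1: revealed 1 new [(4,1)] -> total=1
Click 2 (2,4) count=1: revealed 1 new [(2,4)] -> total=2
Click 3 (4,4) count=1: revealed 1 new [(4,4)] -> total=3
Click 4 (0,0) count=0: revealed 4 new [(0,0) (0,1) (1,0) (1,1)] -> total=7

Answer: 7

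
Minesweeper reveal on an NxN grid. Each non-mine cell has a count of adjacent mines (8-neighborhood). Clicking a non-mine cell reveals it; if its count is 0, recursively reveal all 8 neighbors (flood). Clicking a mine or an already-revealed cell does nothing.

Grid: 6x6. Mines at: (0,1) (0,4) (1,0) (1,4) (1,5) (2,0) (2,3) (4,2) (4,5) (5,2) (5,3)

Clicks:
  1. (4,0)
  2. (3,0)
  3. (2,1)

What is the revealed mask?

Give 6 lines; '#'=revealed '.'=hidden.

Click 1 (4,0) count=0: revealed 6 new [(3,0) (3,1) (4,0) (4,1) (5,0) (5,1)] -> total=6
Click 2 (3,0) count=1: revealed 0 new [(none)] -> total=6
Click 3 (2,1) count=2: revealed 1 new [(2,1)] -> total=7

Answer: ......
......
.#....
##....
##....
##....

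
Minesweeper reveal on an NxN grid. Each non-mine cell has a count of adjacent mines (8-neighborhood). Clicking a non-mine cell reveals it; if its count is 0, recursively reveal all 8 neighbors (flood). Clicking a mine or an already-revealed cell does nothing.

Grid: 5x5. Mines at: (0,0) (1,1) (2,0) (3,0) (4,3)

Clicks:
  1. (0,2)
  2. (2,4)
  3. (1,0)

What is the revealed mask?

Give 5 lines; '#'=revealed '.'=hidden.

Answer: ..###
#.###
..###
..###
.....

Derivation:
Click 1 (0,2) count=1: revealed 1 new [(0,2)] -> total=1
Click 2 (2,4) count=0: revealed 11 new [(0,3) (0,4) (1,2) (1,3) (1,4) (2,2) (2,3) (2,4) (3,2) (3,3) (3,4)] -> total=12
Click 3 (1,0) count=3: revealed 1 new [(1,0)] -> total=13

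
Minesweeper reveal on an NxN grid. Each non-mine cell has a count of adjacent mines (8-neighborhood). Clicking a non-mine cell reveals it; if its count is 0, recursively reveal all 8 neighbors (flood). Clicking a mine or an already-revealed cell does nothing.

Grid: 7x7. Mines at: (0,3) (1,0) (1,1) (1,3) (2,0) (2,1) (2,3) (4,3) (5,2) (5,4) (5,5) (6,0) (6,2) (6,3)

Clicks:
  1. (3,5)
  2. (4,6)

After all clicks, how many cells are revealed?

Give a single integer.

Click 1 (3,5) count=0: revealed 15 new [(0,4) (0,5) (0,6) (1,4) (1,5) (1,6) (2,4) (2,5) (2,6) (3,4) (3,5) (3,6) (4,4) (4,5) (4,6)] -> total=15
Click 2 (4,6) count=1: revealed 0 new [(none)] -> total=15

Answer: 15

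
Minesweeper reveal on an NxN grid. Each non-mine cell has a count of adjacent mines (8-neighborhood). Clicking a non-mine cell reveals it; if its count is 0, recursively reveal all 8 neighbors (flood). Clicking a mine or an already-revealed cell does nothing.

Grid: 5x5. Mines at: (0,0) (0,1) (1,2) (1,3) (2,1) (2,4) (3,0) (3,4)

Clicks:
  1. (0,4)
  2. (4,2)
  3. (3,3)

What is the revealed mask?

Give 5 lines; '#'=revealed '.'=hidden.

Answer: ....#
.....
.....
.###.
.###.

Derivation:
Click 1 (0,4) count=1: revealed 1 new [(0,4)] -> total=1
Click 2 (4,2) count=0: revealed 6 new [(3,1) (3,2) (3,3) (4,1) (4,2) (4,3)] -> total=7
Click 3 (3,3) count=2: revealed 0 new [(none)] -> total=7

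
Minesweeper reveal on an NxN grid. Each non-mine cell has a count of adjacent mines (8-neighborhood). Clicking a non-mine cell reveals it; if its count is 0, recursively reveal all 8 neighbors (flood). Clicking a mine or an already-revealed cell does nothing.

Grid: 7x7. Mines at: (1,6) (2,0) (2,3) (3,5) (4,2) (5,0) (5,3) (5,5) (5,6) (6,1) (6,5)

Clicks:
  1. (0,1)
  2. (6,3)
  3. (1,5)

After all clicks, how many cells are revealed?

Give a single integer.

Click 1 (0,1) count=0: revealed 12 new [(0,0) (0,1) (0,2) (0,3) (0,4) (0,5) (1,0) (1,1) (1,2) (1,3) (1,4) (1,5)] -> total=12
Click 2 (6,3) count=1: revealed 1 new [(6,3)] -> total=13
Click 3 (1,5) count=1: revealed 0 new [(none)] -> total=13

Answer: 13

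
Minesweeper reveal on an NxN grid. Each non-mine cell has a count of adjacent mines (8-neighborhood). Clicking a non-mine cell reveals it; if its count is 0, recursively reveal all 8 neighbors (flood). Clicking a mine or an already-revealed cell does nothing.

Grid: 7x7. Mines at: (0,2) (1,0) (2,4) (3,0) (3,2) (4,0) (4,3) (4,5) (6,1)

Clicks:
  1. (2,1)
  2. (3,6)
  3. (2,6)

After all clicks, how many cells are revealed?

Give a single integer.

Answer: 13

Derivation:
Click 1 (2,1) count=3: revealed 1 new [(2,1)] -> total=1
Click 2 (3,6) count=1: revealed 1 new [(3,6)] -> total=2
Click 3 (2,6) count=0: revealed 11 new [(0,3) (0,4) (0,5) (0,6) (1,3) (1,4) (1,5) (1,6) (2,5) (2,6) (3,5)] -> total=13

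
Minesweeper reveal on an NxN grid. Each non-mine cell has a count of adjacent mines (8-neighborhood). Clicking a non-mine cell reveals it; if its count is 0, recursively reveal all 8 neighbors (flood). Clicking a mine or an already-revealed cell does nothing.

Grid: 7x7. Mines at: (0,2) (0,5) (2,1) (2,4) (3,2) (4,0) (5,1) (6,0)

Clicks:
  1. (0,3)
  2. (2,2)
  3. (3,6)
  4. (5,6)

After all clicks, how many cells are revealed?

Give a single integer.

Answer: 25

Derivation:
Click 1 (0,3) count=1: revealed 1 new [(0,3)] -> total=1
Click 2 (2,2) count=2: revealed 1 new [(2,2)] -> total=2
Click 3 (3,6) count=0: revealed 23 new [(1,5) (1,6) (2,5) (2,6) (3,3) (3,4) (3,5) (3,6) (4,2) (4,3) (4,4) (4,5) (4,6) (5,2) (5,3) (5,4) (5,5) (5,6) (6,2) (6,3) (6,4) (6,5) (6,6)] -> total=25
Click 4 (5,6) count=0: revealed 0 new [(none)] -> total=25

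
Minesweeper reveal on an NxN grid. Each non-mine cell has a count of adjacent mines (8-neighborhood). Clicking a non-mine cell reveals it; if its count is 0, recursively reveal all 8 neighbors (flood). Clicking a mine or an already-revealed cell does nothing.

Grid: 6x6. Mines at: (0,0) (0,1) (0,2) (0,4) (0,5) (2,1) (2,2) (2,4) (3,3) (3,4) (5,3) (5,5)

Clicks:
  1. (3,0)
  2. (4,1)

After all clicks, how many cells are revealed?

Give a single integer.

Answer: 9

Derivation:
Click 1 (3,0) count=1: revealed 1 new [(3,0)] -> total=1
Click 2 (4,1) count=0: revealed 8 new [(3,1) (3,2) (4,0) (4,1) (4,2) (5,0) (5,1) (5,2)] -> total=9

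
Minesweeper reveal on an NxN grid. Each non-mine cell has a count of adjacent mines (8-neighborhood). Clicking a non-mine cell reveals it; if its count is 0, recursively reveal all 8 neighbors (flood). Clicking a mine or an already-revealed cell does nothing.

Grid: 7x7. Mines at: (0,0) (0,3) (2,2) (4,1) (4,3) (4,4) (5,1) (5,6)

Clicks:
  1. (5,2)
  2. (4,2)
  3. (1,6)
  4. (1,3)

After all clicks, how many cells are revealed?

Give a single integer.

Click 1 (5,2) count=3: revealed 1 new [(5,2)] -> total=1
Click 2 (4,2) count=3: revealed 1 new [(4,2)] -> total=2
Click 3 (1,6) count=0: revealed 17 new [(0,4) (0,5) (0,6) (1,3) (1,4) (1,5) (1,6) (2,3) (2,4) (2,5) (2,6) (3,3) (3,4) (3,5) (3,6) (4,5) (4,6)] -> total=19
Click 4 (1,3) count=2: revealed 0 new [(none)] -> total=19

Answer: 19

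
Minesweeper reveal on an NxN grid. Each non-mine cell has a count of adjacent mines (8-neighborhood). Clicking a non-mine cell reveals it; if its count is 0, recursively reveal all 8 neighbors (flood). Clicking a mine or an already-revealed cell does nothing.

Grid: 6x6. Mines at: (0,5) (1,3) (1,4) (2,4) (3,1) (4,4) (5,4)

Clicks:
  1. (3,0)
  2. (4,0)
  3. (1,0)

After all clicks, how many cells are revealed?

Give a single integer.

Click 1 (3,0) count=1: revealed 1 new [(3,0)] -> total=1
Click 2 (4,0) count=1: revealed 1 new [(4,0)] -> total=2
Click 3 (1,0) count=0: revealed 9 new [(0,0) (0,1) (0,2) (1,0) (1,1) (1,2) (2,0) (2,1) (2,2)] -> total=11

Answer: 11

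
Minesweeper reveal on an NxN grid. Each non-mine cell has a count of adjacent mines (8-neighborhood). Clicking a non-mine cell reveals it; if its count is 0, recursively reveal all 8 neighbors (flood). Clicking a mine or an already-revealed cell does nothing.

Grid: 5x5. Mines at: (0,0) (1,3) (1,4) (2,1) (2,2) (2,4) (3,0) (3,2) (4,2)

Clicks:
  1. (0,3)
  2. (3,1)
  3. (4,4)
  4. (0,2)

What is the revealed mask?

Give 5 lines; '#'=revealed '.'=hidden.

Click 1 (0,3) count=2: revealed 1 new [(0,3)] -> total=1
Click 2 (3,1) count=5: revealed 1 new [(3,1)] -> total=2
Click 3 (4,4) count=0: revealed 4 new [(3,3) (3,4) (4,3) (4,4)] -> total=6
Click 4 (0,2) count=1: revealed 1 new [(0,2)] -> total=7

Answer: ..##.
.....
.....
.#.##
...##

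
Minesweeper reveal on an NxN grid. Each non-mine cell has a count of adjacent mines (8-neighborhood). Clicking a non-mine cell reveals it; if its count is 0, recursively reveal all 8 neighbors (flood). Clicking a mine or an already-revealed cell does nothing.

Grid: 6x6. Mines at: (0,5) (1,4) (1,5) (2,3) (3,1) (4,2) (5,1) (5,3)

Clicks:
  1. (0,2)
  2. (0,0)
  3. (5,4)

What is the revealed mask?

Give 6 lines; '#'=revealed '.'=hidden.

Answer: ####..
####..
###...
......
......
....#.

Derivation:
Click 1 (0,2) count=0: revealed 11 new [(0,0) (0,1) (0,2) (0,3) (1,0) (1,1) (1,2) (1,3) (2,0) (2,1) (2,2)] -> total=11
Click 2 (0,0) count=0: revealed 0 new [(none)] -> total=11
Click 3 (5,4) count=1: revealed 1 new [(5,4)] -> total=12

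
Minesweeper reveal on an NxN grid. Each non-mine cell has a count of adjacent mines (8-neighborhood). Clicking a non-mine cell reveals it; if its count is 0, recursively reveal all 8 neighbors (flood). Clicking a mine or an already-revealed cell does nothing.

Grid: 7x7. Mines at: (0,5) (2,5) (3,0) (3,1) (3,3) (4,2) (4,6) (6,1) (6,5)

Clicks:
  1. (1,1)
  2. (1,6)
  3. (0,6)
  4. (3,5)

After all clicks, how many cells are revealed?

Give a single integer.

Click 1 (1,1) count=0: revealed 15 new [(0,0) (0,1) (0,2) (0,3) (0,4) (1,0) (1,1) (1,2) (1,3) (1,4) (2,0) (2,1) (2,2) (2,3) (2,4)] -> total=15
Click 2 (1,6) count=2: revealed 1 new [(1,6)] -> total=16
Click 3 (0,6) count=1: revealed 1 new [(0,6)] -> total=17
Click 4 (3,5) count=2: revealed 1 new [(3,5)] -> total=18

Answer: 18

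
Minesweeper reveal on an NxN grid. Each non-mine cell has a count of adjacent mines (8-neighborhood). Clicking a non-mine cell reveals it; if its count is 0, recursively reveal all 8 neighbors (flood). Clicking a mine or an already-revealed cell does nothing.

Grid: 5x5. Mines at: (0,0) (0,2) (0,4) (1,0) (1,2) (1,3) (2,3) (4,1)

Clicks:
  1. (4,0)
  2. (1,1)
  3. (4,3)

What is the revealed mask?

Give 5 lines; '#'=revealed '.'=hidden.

Answer: .....
.#...
.....
..###
#.###

Derivation:
Click 1 (4,0) count=1: revealed 1 new [(4,0)] -> total=1
Click 2 (1,1) count=4: revealed 1 new [(1,1)] -> total=2
Click 3 (4,3) count=0: revealed 6 new [(3,2) (3,3) (3,4) (4,2) (4,3) (4,4)] -> total=8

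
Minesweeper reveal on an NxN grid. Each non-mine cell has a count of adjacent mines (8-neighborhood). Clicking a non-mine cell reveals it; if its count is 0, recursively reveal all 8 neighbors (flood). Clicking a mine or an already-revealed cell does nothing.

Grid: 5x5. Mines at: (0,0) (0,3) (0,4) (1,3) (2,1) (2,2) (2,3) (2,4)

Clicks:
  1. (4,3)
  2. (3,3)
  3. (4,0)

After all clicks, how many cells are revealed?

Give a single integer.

Answer: 10

Derivation:
Click 1 (4,3) count=0: revealed 10 new [(3,0) (3,1) (3,2) (3,3) (3,4) (4,0) (4,1) (4,2) (4,3) (4,4)] -> total=10
Click 2 (3,3) count=3: revealed 0 new [(none)] -> total=10
Click 3 (4,0) count=0: revealed 0 new [(none)] -> total=10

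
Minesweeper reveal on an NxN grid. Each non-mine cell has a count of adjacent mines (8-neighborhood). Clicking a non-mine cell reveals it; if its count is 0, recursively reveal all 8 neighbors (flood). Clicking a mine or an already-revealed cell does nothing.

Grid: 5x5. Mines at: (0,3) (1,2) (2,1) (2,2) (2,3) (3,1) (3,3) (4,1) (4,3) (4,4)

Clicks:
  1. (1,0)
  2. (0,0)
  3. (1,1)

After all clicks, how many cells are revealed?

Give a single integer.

Click 1 (1,0) count=1: revealed 1 new [(1,0)] -> total=1
Click 2 (0,0) count=0: revealed 3 new [(0,0) (0,1) (1,1)] -> total=4
Click 3 (1,1) count=3: revealed 0 new [(none)] -> total=4

Answer: 4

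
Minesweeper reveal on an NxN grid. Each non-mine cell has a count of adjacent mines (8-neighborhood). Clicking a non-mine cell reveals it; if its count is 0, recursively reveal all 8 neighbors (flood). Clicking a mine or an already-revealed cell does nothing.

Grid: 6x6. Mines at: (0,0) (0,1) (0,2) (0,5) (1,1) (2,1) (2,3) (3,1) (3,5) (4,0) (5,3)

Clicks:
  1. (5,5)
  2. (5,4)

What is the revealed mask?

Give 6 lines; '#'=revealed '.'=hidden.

Click 1 (5,5) count=0: revealed 4 new [(4,4) (4,5) (5,4) (5,5)] -> total=4
Click 2 (5,4) count=1: revealed 0 new [(none)] -> total=4

Answer: ......
......
......
......
....##
....##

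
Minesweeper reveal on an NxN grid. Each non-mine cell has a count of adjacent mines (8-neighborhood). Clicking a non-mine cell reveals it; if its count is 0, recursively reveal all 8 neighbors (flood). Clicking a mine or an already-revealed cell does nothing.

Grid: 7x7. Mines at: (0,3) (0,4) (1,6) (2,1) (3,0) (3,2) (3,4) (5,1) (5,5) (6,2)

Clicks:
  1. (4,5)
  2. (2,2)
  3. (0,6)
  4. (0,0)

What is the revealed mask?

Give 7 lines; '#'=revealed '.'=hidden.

Click 1 (4,5) count=2: revealed 1 new [(4,5)] -> total=1
Click 2 (2,2) count=2: revealed 1 new [(2,2)] -> total=2
Click 3 (0,6) count=1: revealed 1 new [(0,6)] -> total=3
Click 4 (0,0) count=0: revealed 6 new [(0,0) (0,1) (0,2) (1,0) (1,1) (1,2)] -> total=9

Answer: ###...#
###....
..#....
.......
.....#.
.......
.......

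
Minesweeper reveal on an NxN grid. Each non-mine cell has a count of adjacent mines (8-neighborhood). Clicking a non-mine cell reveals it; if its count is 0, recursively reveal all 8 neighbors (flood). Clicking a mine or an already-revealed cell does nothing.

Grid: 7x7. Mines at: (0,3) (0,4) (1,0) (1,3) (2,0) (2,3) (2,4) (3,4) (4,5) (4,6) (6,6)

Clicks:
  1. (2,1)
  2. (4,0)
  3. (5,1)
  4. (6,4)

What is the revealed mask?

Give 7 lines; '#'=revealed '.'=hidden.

Answer: .......
.......
.#.....
####...
#####..
######.
######.

Derivation:
Click 1 (2,1) count=2: revealed 1 new [(2,1)] -> total=1
Click 2 (4,0) count=0: revealed 21 new [(3,0) (3,1) (3,2) (3,3) (4,0) (4,1) (4,2) (4,3) (4,4) (5,0) (5,1) (5,2) (5,3) (5,4) (5,5) (6,0) (6,1) (6,2) (6,3) (6,4) (6,5)] -> total=22
Click 3 (5,1) count=0: revealed 0 new [(none)] -> total=22
Click 4 (6,4) count=0: revealed 0 new [(none)] -> total=22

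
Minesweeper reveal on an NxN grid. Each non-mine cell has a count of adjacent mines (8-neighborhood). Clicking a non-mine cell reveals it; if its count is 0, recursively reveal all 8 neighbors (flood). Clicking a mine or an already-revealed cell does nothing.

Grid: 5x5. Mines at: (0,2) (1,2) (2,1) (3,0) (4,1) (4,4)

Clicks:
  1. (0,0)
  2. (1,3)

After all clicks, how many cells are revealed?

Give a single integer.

Click 1 (0,0) count=0: revealed 4 new [(0,0) (0,1) (1,0) (1,1)] -> total=4
Click 2 (1,3) count=2: revealed 1 new [(1,3)] -> total=5

Answer: 5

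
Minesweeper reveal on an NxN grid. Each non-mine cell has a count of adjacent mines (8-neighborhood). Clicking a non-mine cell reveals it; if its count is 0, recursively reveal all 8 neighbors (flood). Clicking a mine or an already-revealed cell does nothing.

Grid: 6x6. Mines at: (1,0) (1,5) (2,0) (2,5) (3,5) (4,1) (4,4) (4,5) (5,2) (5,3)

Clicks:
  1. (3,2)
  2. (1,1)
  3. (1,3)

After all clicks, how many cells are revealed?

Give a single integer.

Answer: 16

Derivation:
Click 1 (3,2) count=1: revealed 1 new [(3,2)] -> total=1
Click 2 (1,1) count=2: revealed 1 new [(1,1)] -> total=2
Click 3 (1,3) count=0: revealed 14 new [(0,1) (0,2) (0,3) (0,4) (1,2) (1,3) (1,4) (2,1) (2,2) (2,3) (2,4) (3,1) (3,3) (3,4)] -> total=16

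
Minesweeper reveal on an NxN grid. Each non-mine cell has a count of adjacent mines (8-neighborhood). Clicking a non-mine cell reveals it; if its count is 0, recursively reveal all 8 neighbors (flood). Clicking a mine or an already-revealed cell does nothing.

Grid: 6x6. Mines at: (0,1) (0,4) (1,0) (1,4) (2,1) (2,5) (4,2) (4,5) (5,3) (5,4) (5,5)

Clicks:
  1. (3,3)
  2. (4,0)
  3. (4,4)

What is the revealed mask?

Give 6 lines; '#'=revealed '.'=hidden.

Click 1 (3,3) count=1: revealed 1 new [(3,3)] -> total=1
Click 2 (4,0) count=0: revealed 6 new [(3,0) (3,1) (4,0) (4,1) (5,0) (5,1)] -> total=7
Click 3 (4,4) count=4: revealed 1 new [(4,4)] -> total=8

Answer: ......
......
......
##.#..
##..#.
##....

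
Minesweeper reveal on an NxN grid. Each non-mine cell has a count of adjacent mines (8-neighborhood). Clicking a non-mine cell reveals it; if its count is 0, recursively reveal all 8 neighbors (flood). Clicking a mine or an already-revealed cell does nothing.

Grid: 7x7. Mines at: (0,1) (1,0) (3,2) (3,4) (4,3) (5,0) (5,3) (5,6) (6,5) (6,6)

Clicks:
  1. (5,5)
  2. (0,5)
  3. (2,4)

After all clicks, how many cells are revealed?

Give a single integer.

Click 1 (5,5) count=3: revealed 1 new [(5,5)] -> total=1
Click 2 (0,5) count=0: revealed 19 new [(0,2) (0,3) (0,4) (0,5) (0,6) (1,2) (1,3) (1,4) (1,5) (1,6) (2,2) (2,3) (2,4) (2,5) (2,6) (3,5) (3,6) (4,5) (4,6)] -> total=20
Click 3 (2,4) count=1: revealed 0 new [(none)] -> total=20

Answer: 20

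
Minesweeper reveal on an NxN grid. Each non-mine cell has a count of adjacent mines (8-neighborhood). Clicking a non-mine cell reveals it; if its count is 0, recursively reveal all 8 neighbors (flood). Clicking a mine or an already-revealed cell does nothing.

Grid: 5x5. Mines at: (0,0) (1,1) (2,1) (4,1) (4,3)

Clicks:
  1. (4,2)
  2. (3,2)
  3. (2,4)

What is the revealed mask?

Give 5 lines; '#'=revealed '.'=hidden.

Click 1 (4,2) count=2: revealed 1 new [(4,2)] -> total=1
Click 2 (3,2) count=3: revealed 1 new [(3,2)] -> total=2
Click 3 (2,4) count=0: revealed 11 new [(0,2) (0,3) (0,4) (1,2) (1,3) (1,4) (2,2) (2,3) (2,4) (3,3) (3,4)] -> total=13

Answer: ..###
..###
..###
..###
..#..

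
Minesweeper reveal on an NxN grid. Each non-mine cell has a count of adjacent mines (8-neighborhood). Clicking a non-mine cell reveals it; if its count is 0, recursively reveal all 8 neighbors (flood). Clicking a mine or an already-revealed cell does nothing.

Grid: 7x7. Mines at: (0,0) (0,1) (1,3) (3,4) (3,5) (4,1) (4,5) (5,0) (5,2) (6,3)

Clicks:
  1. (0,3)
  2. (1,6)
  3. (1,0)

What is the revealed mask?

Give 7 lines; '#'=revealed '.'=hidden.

Click 1 (0,3) count=1: revealed 1 new [(0,3)] -> total=1
Click 2 (1,6) count=0: revealed 9 new [(0,4) (0,5) (0,6) (1,4) (1,5) (1,6) (2,4) (2,5) (2,6)] -> total=10
Click 3 (1,0) count=2: revealed 1 new [(1,0)] -> total=11

Answer: ...####
#...###
....###
.......
.......
.......
.......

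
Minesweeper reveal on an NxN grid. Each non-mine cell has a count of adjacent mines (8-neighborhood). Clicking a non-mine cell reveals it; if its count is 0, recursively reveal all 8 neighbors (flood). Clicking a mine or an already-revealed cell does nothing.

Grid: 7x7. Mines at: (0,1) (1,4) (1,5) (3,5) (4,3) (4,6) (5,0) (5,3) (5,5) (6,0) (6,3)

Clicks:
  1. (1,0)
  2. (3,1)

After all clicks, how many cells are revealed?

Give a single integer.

Click 1 (1,0) count=1: revealed 1 new [(1,0)] -> total=1
Click 2 (3,1) count=0: revealed 14 new [(1,1) (1,2) (1,3) (2,0) (2,1) (2,2) (2,3) (3,0) (3,1) (3,2) (3,3) (4,0) (4,1) (4,2)] -> total=15

Answer: 15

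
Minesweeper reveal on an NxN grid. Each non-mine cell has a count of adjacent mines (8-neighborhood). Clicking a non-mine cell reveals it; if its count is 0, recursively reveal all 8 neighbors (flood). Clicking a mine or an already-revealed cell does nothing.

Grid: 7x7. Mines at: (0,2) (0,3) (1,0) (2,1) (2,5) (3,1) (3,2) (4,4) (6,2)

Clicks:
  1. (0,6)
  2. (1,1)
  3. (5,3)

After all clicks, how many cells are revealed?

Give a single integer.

Answer: 8

Derivation:
Click 1 (0,6) count=0: revealed 6 new [(0,4) (0,5) (0,6) (1,4) (1,5) (1,6)] -> total=6
Click 2 (1,1) count=3: revealed 1 new [(1,1)] -> total=7
Click 3 (5,3) count=2: revealed 1 new [(5,3)] -> total=8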